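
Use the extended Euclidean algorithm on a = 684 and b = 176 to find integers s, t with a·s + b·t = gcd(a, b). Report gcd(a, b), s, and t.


Euclidean algorithm on (684, 176) — divide until remainder is 0:
  684 = 3 · 176 + 156
  176 = 1 · 156 + 20
  156 = 7 · 20 + 16
  20 = 1 · 16 + 4
  16 = 4 · 4 + 0
gcd(684, 176) = 4.
Track Bezout coefficients alongside the remainders: start with r₀ = 684 = a·1 + b·0 (s = 1, t = 0) and r₁ = 176 = a·0 + b·1 (s = 0, t = 1); each new remainder r_{k+1} = r_{k-1} − q_k·r_k inherits s_{k+1} = s_{k-1} − q_k·s_k, t_{k+1} = t_{k-1} − q_k·t_k, so r_k = a·s_k + b·t_k at every step:
  q = 3: r = 156, s = 1 − 3·0 = 1, t = 0 − 3·1 = -3  (check: 684·1 + 176·(-3) = 156)
  q = 1: r = 20, s = 0 − 1·1 = -1, t = 1 − 1·(-3) = 4  (check: 684·(-1) + 176·4 = 20)
  q = 7: r = 16, s = 1 − 7·(-1) = 8, t = -3 − 7·4 = -31  (check: 684·8 + 176·(-31) = 16)
  q = 1: r = 4, s = -1 − 1·8 = -9, t = 4 − 1·(-31) = 35  (check: 684·(-9) + 176·35 = 4)
The row with r = 4 (the gcd) gives the Bezout coefficients s = -9, t = 35.
Result: 684 · (-9) + 176 · (35) = 4.

gcd(684, 176) = 4; s = -9, t = 35 (check: 684·(-9) + 176·35 = 4).


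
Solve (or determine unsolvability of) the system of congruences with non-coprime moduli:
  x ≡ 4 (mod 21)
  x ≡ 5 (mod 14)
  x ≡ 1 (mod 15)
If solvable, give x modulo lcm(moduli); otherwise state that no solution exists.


Moduli 21, 14, 15 are not pairwise coprime, so CRT works modulo lcm(m_i) when all pairwise compatibility conditions hold.
Pairwise compatibility: gcd(m_i, m_j) must divide a_i - a_j for every pair.
Merge one congruence at a time:
  Start: x ≡ 4 (mod 21).
  Combine with x ≡ 5 (mod 14): gcd(21, 14) = 7, and 5 - 4 = 1 is NOT divisible by 7.
    ⇒ system is inconsistent (no integer solution).

No solution (the system is inconsistent).


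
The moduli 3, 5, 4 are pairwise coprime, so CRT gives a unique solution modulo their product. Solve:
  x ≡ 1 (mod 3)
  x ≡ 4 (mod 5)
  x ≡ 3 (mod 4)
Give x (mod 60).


Moduli 3, 5, 4 are pairwise coprime; by CRT there is a unique solution modulo M = 3 · 5 · 4 = 60.
Solve pairwise, accumulating the modulus:
  Start with x ≡ 1 (mod 3).
  Combine with x ≡ 4 (mod 5): since gcd(3, 5) = 1, we get a unique residue mod 15.
    Write x = 1 + 3·t and substitute into x ≡ 4 (mod 5): 3·t ≡ 4 − 1 = 3 (mod 5).
    The inverse of 3 mod 5 is 2 (since 3·2 = 6 = 1·5 + 1), so t ≡ 2·3 = 6 ≡ 1 (mod 5).
    Then x = 1 + 3·1 = 4, valid modulo lcm(3, 5) = 15: x ≡ 4 (mod 15).
  Combine with x ≡ 3 (mod 4): since gcd(15, 4) = 1, we get a unique residue mod 60.
    Write x = 4 + 15·t and substitute into x ≡ 3 (mod 4): 15·t ≡ 3 − 4 = -1 (mod 4).
    Reduce coefficients mod 4: 3·t ≡ 3 (mod 4).
    The inverse of 3 mod 4 is 3 (since 3·3 = 9 = 2·4 + 1), so t ≡ 3·3 = 9 ≡ 1 (mod 4).
    Then x = 4 + 15·1 = 19, valid modulo lcm(15, 4) = 60: x ≡ 19 (mod 60).
Verify: 19 mod 3 = 1 ✓, 19 mod 5 = 4 ✓, 19 mod 4 = 3 ✓.

x ≡ 19 (mod 60).


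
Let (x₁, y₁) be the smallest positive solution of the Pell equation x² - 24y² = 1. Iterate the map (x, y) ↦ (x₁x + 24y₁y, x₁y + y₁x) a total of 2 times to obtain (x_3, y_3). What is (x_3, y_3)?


Step 1: Find the fundamental solution (x₁, y₁) of x² - 24y² = 1.
  Expand √24 as a continued fraction. a₀ = ⌊√24⌋ = 4; iterate m_{k+1} = d_k·a_k − m_k, d_{k+1} = (24 − m_{k+1}²)/d_k, a_{k+1} = ⌊(a₀ + m_{k+1})/d_{k+1}⌋ (starting m₀ = 0, d₀ = 1), with convergents p_k = a_k·p_{k-1} + p_{k-2}, q_k = a_k·q_{k-1} + q_{k-2} (p₋₁ = 1, q₋₁ = 0):
  k = 0: a₀ = 4; p₀/q₀ = 4/1; p₀² − 24·q₀² = 16 − 24 = -8.
  k = 1: m = 4, d = 8, a = ⌊(4 + 4)/8⌋ = 1; p/q = (1·4 + 1)/(1·1 + 0) = 5/1; p² − 24·q² = 25 − 24 = 1.
  The first convergent with p² − 24·q² = 1 gives the fundamental solution (x₁, y₁) = (5, 1).
Step 2: Apply the recurrence (x_{n+1}, y_{n+1}) = (x₁x_n + 24y₁y_n, x₁y_n + y₁x_n) repeatedly.
  From (x_1, y_1) = (5, 1): x_2 = 5·5 + 24·1·1 = 49; y_2 = 5·1 + 1·5 = 10.
  From (x_2, y_2) = (49, 10): x_3 = 5·49 + 24·1·10 = 485; y_3 = 5·10 + 1·49 = 99.
Step 3: Verify x_3² - 24·y_3² = 235225 - 235224 = 1 (should be 1). ✓

(x_1, y_1) = (5, 1); (x_3, y_3) = (485, 99).


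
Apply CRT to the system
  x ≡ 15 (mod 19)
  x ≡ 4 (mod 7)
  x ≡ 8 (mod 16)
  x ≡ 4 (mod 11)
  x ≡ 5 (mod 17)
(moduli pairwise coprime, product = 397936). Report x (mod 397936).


Product of moduli M = 19 · 7 · 16 · 11 · 17 = 397936.
Merge one congruence at a time:
  Start: x ≡ 15 (mod 19).
  Combine with x ≡ 4 (mod 7); new modulus lcm = 133.
    Write x = 15 + 19·t and substitute into x ≡ 4 (mod 7): 19·t ≡ 4 − 15 = -11 (mod 7).
    Reduce coefficients mod 7: 5·t ≡ 3 (mod 7).
    The inverse of 5 mod 7 is 3 (since 5·3 = 15 = 2·7 + 1), so t ≡ 3·3 = 9 ≡ 2 (mod 7).
    Then x = 15 + 19·2 = 53, valid modulo lcm(19, 7) = 133: x ≡ 53 (mod 133).
  Combine with x ≡ 8 (mod 16); new modulus lcm = 2128.
    Write x = 53 + 133·t and substitute into x ≡ 8 (mod 16): 133·t ≡ 8 − 53 = -45 (mod 16).
    Reduce coefficients mod 16: 5·t ≡ 3 (mod 16).
    The inverse of 5 mod 16 is 13 (since 5·13 = 65 = 4·16 + 1), so t ≡ 13·3 = 39 ≡ 7 (mod 16).
    Then x = 53 + 133·7 = 984, valid modulo lcm(133, 16) = 2128: x ≡ 984 (mod 2128).
  Combine with x ≡ 4 (mod 11); new modulus lcm = 23408.
    Write x = 984 + 2128·t and substitute into x ≡ 4 (mod 11): 2128·t ≡ 4 − 984 = -980 (mod 11).
    Reduce coefficients mod 11: 5·t ≡ 10 (mod 11).
    The inverse of 5 mod 11 is 9 (since 5·9 = 45 = 4·11 + 1), so t ≡ 9·10 = 90 ≡ 2 (mod 11).
    Then x = 984 + 2128·2 = 5240, valid modulo lcm(2128, 11) = 23408: x ≡ 5240 (mod 23408).
  Combine with x ≡ 5 (mod 17); new modulus lcm = 397936.
    Write x = 5240 + 23408·t and substitute into x ≡ 5 (mod 17): 23408·t ≡ 5 − 5240 = -5235 (mod 17).
    Reduce coefficients mod 17: 16·t ≡ 1 (mod 17).
    The inverse of 16 mod 17 is 16 (since 16·16 = 256 = 15·17 + 1), so t ≡ 16·1 = 16 ≡ 16 (mod 17).
    Then x = 5240 + 23408·16 = 379768, valid modulo lcm(23408, 17) = 397936: x ≡ 379768 (mod 397936).
Verify against each original: 379768 mod 19 = 15, 379768 mod 7 = 4, 379768 mod 16 = 8, 379768 mod 11 = 4, 379768 mod 17 = 5.

x ≡ 379768 (mod 397936).


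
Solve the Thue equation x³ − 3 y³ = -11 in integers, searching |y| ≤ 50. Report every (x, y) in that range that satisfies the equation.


The equation is x³ - 3y³ = -11. For fixed y, x³ = 3·y³ − 11, so a solution requires the RHS to be a perfect cube.
Strategy: iterate y from -50 to 50, compute RHS = 3·y³ − 11, and check whether it is a (positive or negative) perfect cube.
Check small values of y:
  y = 0: RHS = -11 is not a perfect cube.
  y = 1: RHS = -8 = (-2)³ ⇒ x = -2 works.
  y = -1: RHS = -14 is not a perfect cube.
  y = 2: RHS = 13 is not a perfect cube.
  y = -2: RHS = -35 is not a perfect cube.
  y = 3: RHS = 70 is not a perfect cube.
  y = -3: RHS = -92 is not a perfect cube.
Continuing the search up to |y| = 50 finds no further solutions beyond those listed.
Collected solutions: (-2, 1).

Solutions (with |y| ≤ 50): (-2, 1).


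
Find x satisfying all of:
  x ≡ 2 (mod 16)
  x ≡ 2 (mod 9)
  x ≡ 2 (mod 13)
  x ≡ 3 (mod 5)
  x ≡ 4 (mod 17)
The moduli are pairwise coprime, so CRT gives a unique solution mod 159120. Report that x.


Product of moduli M = 16 · 9 · 13 · 5 · 17 = 159120.
Merge one congruence at a time:
  Start: x ≡ 2 (mod 16).
  Combine with x ≡ 2 (mod 9); new modulus lcm = 144.
    Write x = 2 + 16·t and substitute into x ≡ 2 (mod 9): 16·t ≡ 2 − 2 = 0 (mod 9).
    Reduce coefficients mod 9: 7·t ≡ 0 (mod 9).
    The inverse of 7 mod 9 is 4 (since 7·4 = 28 = 3·9 + 1), so t ≡ 4·0 = 0 ≡ 0 (mod 9).
    Then x = 2 + 16·0 = 2, valid modulo lcm(16, 9) = 144: x ≡ 2 (mod 144).
  Combine with x ≡ 2 (mod 13); new modulus lcm = 1872.
    Write x = 2 + 144·t and substitute into x ≡ 2 (mod 13): 144·t ≡ 2 − 2 = 0 (mod 13).
    Reduce coefficients mod 13: 1·t ≡ 0 (mod 13).
    So t ≡ 0 (mod 13).
    Then x = 2 + 144·0 = 2, valid modulo lcm(144, 13) = 1872: x ≡ 2 (mod 1872).
  Combine with x ≡ 3 (mod 5); new modulus lcm = 9360.
    Write x = 2 + 1872·t and substitute into x ≡ 3 (mod 5): 1872·t ≡ 3 − 2 = 1 (mod 5).
    Reduce coefficients mod 5: 2·t ≡ 1 (mod 5).
    The inverse of 2 mod 5 is 3 (since 2·3 = 6 = 1·5 + 1), so t ≡ 3·1 = 3 ≡ 3 (mod 5).
    Then x = 2 + 1872·3 = 5618, valid modulo lcm(1872, 5) = 9360: x ≡ 5618 (mod 9360).
  Combine with x ≡ 4 (mod 17); new modulus lcm = 159120.
    Write x = 5618 + 9360·t and substitute into x ≡ 4 (mod 17): 9360·t ≡ 4 − 5618 = -5614 (mod 17).
    Reduce coefficients mod 17: 10·t ≡ 13 (mod 17).
    The inverse of 10 mod 17 is 12 (since 10·12 = 120 = 7·17 + 1), so t ≡ 12·13 = 156 ≡ 3 (mod 17).
    Then x = 5618 + 9360·3 = 33698, valid modulo lcm(9360, 17) = 159120: x ≡ 33698 (mod 159120).
Verify against each original: 33698 mod 16 = 2, 33698 mod 9 = 2, 33698 mod 13 = 2, 33698 mod 5 = 3, 33698 mod 17 = 4.

x ≡ 33698 (mod 159120).


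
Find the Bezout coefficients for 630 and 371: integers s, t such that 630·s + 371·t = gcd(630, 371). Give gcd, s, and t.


Euclidean algorithm on (630, 371) — divide until remainder is 0:
  630 = 1 · 371 + 259
  371 = 1 · 259 + 112
  259 = 2 · 112 + 35
  112 = 3 · 35 + 7
  35 = 5 · 7 + 0
gcd(630, 371) = 7.
Track Bezout coefficients alongside the remainders: start with r₀ = 630 = a·1 + b·0 (s = 1, t = 0) and r₁ = 371 = a·0 + b·1 (s = 0, t = 1); each new remainder r_{k+1} = r_{k-1} − q_k·r_k inherits s_{k+1} = s_{k-1} − q_k·s_k, t_{k+1} = t_{k-1} − q_k·t_k, so r_k = a·s_k + b·t_k at every step:
  q = 1: r = 259, s = 1 − 1·0 = 1, t = 0 − 1·1 = -1  (check: 630·1 + 371·(-1) = 259)
  q = 1: r = 112, s = 0 − 1·1 = -1, t = 1 − 1·(-1) = 2  (check: 630·(-1) + 371·2 = 112)
  q = 2: r = 35, s = 1 − 2·(-1) = 3, t = -1 − 2·2 = -5  (check: 630·3 + 371·(-5) = 35)
  q = 3: r = 7, s = -1 − 3·3 = -10, t = 2 − 3·(-5) = 17  (check: 630·(-10) + 371·17 = 7)
The row with r = 7 (the gcd) gives the Bezout coefficients s = -10, t = 17.
Result: 630 · (-10) + 371 · (17) = 7.

gcd(630, 371) = 7; s = -10, t = 17 (check: 630·(-10) + 371·17 = 7).


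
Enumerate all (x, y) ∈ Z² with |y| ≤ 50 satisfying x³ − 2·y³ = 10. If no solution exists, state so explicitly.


The equation is x³ - 2y³ = 10. For fixed y, x³ = 2·y³ + 10, so a solution requires the RHS to be a perfect cube.
Strategy: iterate y from -50 to 50, compute RHS = 2·y³ + 10, and check whether it is a (positive or negative) perfect cube.
Check small values of y:
  y = 0: RHS = 10 is not a perfect cube.
  y = 1: RHS = 12 is not a perfect cube.
  y = -1: RHS = 8 = (2)³ ⇒ x = 2 works.
  y = 2: RHS = 26 is not a perfect cube.
  y = -2: RHS = -6 is not a perfect cube.
  y = 3: RHS = 64 = (4)³ ⇒ x = 4 works.
  y = -3: RHS = -44 is not a perfect cube.
Continuing the search up to |y| = 50 finds no further solutions beyond those listed.
Collected solutions: (2, -1), (4, 3).

Solutions (with |y| ≤ 50): (2, -1), (4, 3).


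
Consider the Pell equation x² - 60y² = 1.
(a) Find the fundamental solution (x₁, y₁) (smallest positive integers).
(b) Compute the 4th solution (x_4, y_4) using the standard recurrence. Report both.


Step 1: Find the fundamental solution (x₁, y₁) of x² - 60y² = 1.
  Expand √60 as a continued fraction. a₀ = ⌊√60⌋ = 7; iterate m_{k+1} = d_k·a_k − m_k, d_{k+1} = (60 − m_{k+1}²)/d_k, a_{k+1} = ⌊(a₀ + m_{k+1})/d_{k+1}⌋ (starting m₀ = 0, d₀ = 1), with convergents p_k = a_k·p_{k-1} + p_{k-2}, q_k = a_k·q_{k-1} + q_{k-2} (p₋₁ = 1, q₋₁ = 0):
  k = 0: a₀ = 7; p₀/q₀ = 7/1; p₀² − 60·q₀² = 49 − 60 = -11.
  k = 1: m = 7, d = 11, a = ⌊(7 + 7)/11⌋ = 1; p/q = (1·7 + 1)/(1·1 + 0) = 8/1; p² − 60·q² = 64 − 60 = 4.
  k = 2: m = 4, d = 4, a = ⌊(7 + 4)/4⌋ = 2; p/q = (2·8 + 7)/(2·1 + 1) = 23/3; p² − 60·q² = 529 − 540 = -11.
  k = 3: m = 4, d = 11, a = ⌊(7 + 4)/11⌋ = 1; p/q = (1·23 + 8)/(1·3 + 1) = 31/4; p² − 60·q² = 961 − 960 = 1.
  The first convergent with p² − 60·q² = 1 gives the fundamental solution (x₁, y₁) = (31, 4).
Step 2: Apply the recurrence (x_{n+1}, y_{n+1}) = (x₁x_n + 60y₁y_n, x₁y_n + y₁x_n) repeatedly.
  From (x_1, y_1) = (31, 4): x_2 = 31·31 + 60·4·4 = 1921; y_2 = 31·4 + 4·31 = 248.
  From (x_2, y_2) = (1921, 248): x_3 = 31·1921 + 60·4·248 = 119071; y_3 = 31·248 + 4·1921 = 15372.
  From (x_3, y_3) = (119071, 15372): x_4 = 31·119071 + 60·4·15372 = 7380481; y_4 = 31·15372 + 4·119071 = 952816.
Step 3: Verify x_4² - 60·y_4² = 54471499791361 - 54471499791360 = 1 (should be 1). ✓

(x_1, y_1) = (31, 4); (x_4, y_4) = (7380481, 952816).


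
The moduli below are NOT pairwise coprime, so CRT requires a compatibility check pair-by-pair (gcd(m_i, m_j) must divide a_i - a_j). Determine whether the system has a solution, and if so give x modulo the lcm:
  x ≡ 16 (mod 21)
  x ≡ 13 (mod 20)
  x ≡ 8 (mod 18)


Moduli 21, 20, 18 are not pairwise coprime, so CRT works modulo lcm(m_i) when all pairwise compatibility conditions hold.
Pairwise compatibility: gcd(m_i, m_j) must divide a_i - a_j for every pair.
Merge one congruence at a time:
  Start: x ≡ 16 (mod 21).
  Combine with x ≡ 13 (mod 20): gcd(21, 20) = 1; 13 - 16 = -3, which IS divisible by 1, so compatible.
    Write x = 16 + 21·t and substitute into x ≡ 13 (mod 20): 21·t ≡ 13 − 16 = -3 (mod 20).
    Reduce coefficients mod 20: 1·t ≡ 17 (mod 20).
    So t ≡ 17 (mod 20).
    Then x = 16 + 21·17 = 373, valid modulo lcm(21, 20) = 420: x ≡ 373 (mod 420).
  Combine with x ≡ 8 (mod 18): gcd(420, 18) = 6, and 8 - 373 = -365 is NOT divisible by 6.
    ⇒ system is inconsistent (no integer solution).

No solution (the system is inconsistent).


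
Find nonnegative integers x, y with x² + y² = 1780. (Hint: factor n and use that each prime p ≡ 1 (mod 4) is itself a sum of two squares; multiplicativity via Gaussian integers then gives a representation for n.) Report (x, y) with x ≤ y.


Step 1: Factor n = 1780 = 2^2 · 5 · 89.
Step 2: Check the mod-4 condition on each prime factor: 2 = 2 (special); 5 ≡ 1 (mod 4), exponent 1; 89 ≡ 1 (mod 4), exponent 1.
All primes ≡ 3 (mod 4) appear to even exponent (or don't appear), so by the two-squares theorem n IS expressible as a sum of two squares.
Step 3: Build a representation. Group n = k² · m with k = 2 and m = 5 · 89 = 445 (a product of primes ≡ 1 (mod 4)); a representation of m scales to one of n via (k·x)² + (k·y)² = k²(x² + y²). Each prime p ≡ 1 (mod 4) is itself a sum of two squares; find a² by testing p − a² for a perfect square:
  5: 5 − 1² = 4 = 2² ⇒ 5 = 1² + 2².
  89: 89 − 1² = 88, 89 − 2² = 85, 89 − 3² = 80, 89 − 4² = 73, 89 − 5² = 64 = 8² ⇒ 89 = 5² + 8².
  Combine using the Brahmagupta–Fibonacci identity (a² + b²)(c² + d²) = (ac − bd)² + (ad + bc)² = (ac + bd)² + (ad − bc)²:
  5 · 89 = 445: from (1² + 2²)(5² + 8²), take (1·5 − 2·8, 1·8 + 2·5) = (5 − 16, 8 + 10) = (-11, 18); dropping signs (only squares matter) gives (11, 18); check 11² + 18² = 121 + 324 = 445 ✓.
  Scale by k = 2: (2·11, 2·18) = (22, 36).
Step 4: Order so x ≤ y and verify: 22² + 36² = 484 + 1296 = 1780 = n. ✓

n = 1780 = 22² + 36² (one valid representation with x ≤ y).


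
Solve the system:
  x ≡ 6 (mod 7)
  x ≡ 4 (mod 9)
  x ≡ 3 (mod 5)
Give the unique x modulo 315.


Moduli 7, 9, 5 are pairwise coprime; by CRT there is a unique solution modulo M = 7 · 9 · 5 = 315.
Solve pairwise, accumulating the modulus:
  Start with x ≡ 6 (mod 7).
  Combine with x ≡ 4 (mod 9): since gcd(7, 9) = 1, we get a unique residue mod 63.
    Write x = 6 + 7·t and substitute into x ≡ 4 (mod 9): 7·t ≡ 4 − 6 = -2 (mod 9).
    Reduce coefficients mod 9: 7·t ≡ 7 (mod 9).
    The inverse of 7 mod 9 is 4 (since 7·4 = 28 = 3·9 + 1), so t ≡ 4·7 = 28 ≡ 1 (mod 9).
    Then x = 6 + 7·1 = 13, valid modulo lcm(7, 9) = 63: x ≡ 13 (mod 63).
  Combine with x ≡ 3 (mod 5): since gcd(63, 5) = 1, we get a unique residue mod 315.
    Write x = 13 + 63·t and substitute into x ≡ 3 (mod 5): 63·t ≡ 3 − 13 = -10 (mod 5).
    Reduce coefficients mod 5: 3·t ≡ 0 (mod 5).
    The inverse of 3 mod 5 is 2 (since 3·2 = 6 = 1·5 + 1), so t ≡ 2·0 = 0 ≡ 0 (mod 5).
    Then x = 13 + 63·0 = 13, valid modulo lcm(63, 5) = 315: x ≡ 13 (mod 315).
Verify: 13 mod 7 = 6 ✓, 13 mod 9 = 4 ✓, 13 mod 5 = 3 ✓.

x ≡ 13 (mod 315).


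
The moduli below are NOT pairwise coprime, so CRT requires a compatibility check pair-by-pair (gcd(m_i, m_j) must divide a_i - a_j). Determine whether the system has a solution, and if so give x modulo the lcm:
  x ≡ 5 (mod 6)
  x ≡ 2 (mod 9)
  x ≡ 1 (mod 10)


Moduli 6, 9, 10 are not pairwise coprime, so CRT works modulo lcm(m_i) when all pairwise compatibility conditions hold.
Pairwise compatibility: gcd(m_i, m_j) must divide a_i - a_j for every pair.
Merge one congruence at a time:
  Start: x ≡ 5 (mod 6).
  Combine with x ≡ 2 (mod 9): gcd(6, 9) = 3; 2 - 5 = -3, which IS divisible by 3, so compatible.
    Write x = 5 + 6·t and substitute into x ≡ 2 (mod 9): 6·t ≡ 2 − 5 = -3 (mod 9).
    Divide the congruence (and modulus) by g = 3: 2·t ≡ -1 (mod 3).
    Reduce coefficients mod 3: 2·t ≡ 2 (mod 3).
    The inverse of 2 mod 3 is 2 (since 2·2 = 4 = 1·3 + 1), so t ≡ 2·2 = 4 ≡ 1 (mod 3).
    Then x = 5 + 6·1 = 11, valid modulo lcm(6, 9) = 18: x ≡ 11 (mod 18).
  Combine with x ≡ 1 (mod 10): gcd(18, 10) = 2; 1 - 11 = -10, which IS divisible by 2, so compatible.
    Write x = 11 + 18·t and substitute into x ≡ 1 (mod 10): 18·t ≡ 1 − 11 = -10 (mod 10).
    Divide the congruence (and modulus) by g = 2: 9·t ≡ -5 (mod 5).
    Reduce coefficients mod 5: 4·t ≡ 0 (mod 5).
    The inverse of 4 mod 5 is 4 (since 4·4 = 16 = 3·5 + 1), so t ≡ 4·0 = 0 ≡ 0 (mod 5).
    Then x = 11 + 18·0 = 11, valid modulo lcm(18, 10) = 90: x ≡ 11 (mod 90).
Verify: 11 mod 6 = 5, 11 mod 9 = 2, 11 mod 10 = 1.

x ≡ 11 (mod 90).


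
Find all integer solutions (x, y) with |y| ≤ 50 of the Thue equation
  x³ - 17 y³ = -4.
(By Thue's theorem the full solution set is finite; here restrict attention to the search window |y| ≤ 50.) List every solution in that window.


The equation is x³ - 17y³ = -4. For fixed y, x³ = 17·y³ − 4, so a solution requires the RHS to be a perfect cube.
Strategy: iterate y from -50 to 50, compute RHS = 17·y³ − 4, and check whether it is a (positive or negative) perfect cube.
Check small values of y:
  y = 0: RHS = -4 is not a perfect cube.
  y = 1: RHS = 13 is not a perfect cube.
  y = -1: RHS = -21 is not a perfect cube.
  y = 2: RHS = 132 is not a perfect cube.
  y = -2: RHS = -140 is not a perfect cube.
  y = 3: RHS = 455 is not a perfect cube.
  y = -3: RHS = -463 is not a perfect cube.
Continuing the search up to |y| = 50 finds no solutions either.
No (x, y) in the scanned range satisfies the equation.

No integer solutions with |y| ≤ 50.


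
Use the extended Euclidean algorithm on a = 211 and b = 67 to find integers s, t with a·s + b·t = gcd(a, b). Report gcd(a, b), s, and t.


Euclidean algorithm on (211, 67) — divide until remainder is 0:
  211 = 3 · 67 + 10
  67 = 6 · 10 + 7
  10 = 1 · 7 + 3
  7 = 2 · 3 + 1
  3 = 3 · 1 + 0
gcd(211, 67) = 1.
Track Bezout coefficients alongside the remainders: start with r₀ = 211 = a·1 + b·0 (s = 1, t = 0) and r₁ = 67 = a·0 + b·1 (s = 0, t = 1); each new remainder r_{k+1} = r_{k-1} − q_k·r_k inherits s_{k+1} = s_{k-1} − q_k·s_k, t_{k+1} = t_{k-1} − q_k·t_k, so r_k = a·s_k + b·t_k at every step:
  q = 3: r = 10, s = 1 − 3·0 = 1, t = 0 − 3·1 = -3  (check: 211·1 + 67·(-3) = 10)
  q = 6: r = 7, s = 0 − 6·1 = -6, t = 1 − 6·(-3) = 19  (check: 211·(-6) + 67·19 = 7)
  q = 1: r = 3, s = 1 − 1·(-6) = 7, t = -3 − 1·19 = -22  (check: 211·7 + 67·(-22) = 3)
  q = 2: r = 1, s = -6 − 2·7 = -20, t = 19 − 2·(-22) = 63  (check: 211·(-20) + 67·63 = 1)
The row with r = 1 (the gcd) gives the Bezout coefficients s = -20, t = 63.
Result: 211 · (-20) + 67 · (63) = 1.

gcd(211, 67) = 1; s = -20, t = 63 (check: 211·(-20) + 67·63 = 1).


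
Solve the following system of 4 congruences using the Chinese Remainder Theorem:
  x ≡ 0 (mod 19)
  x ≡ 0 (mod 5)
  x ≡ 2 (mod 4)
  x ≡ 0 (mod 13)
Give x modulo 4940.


Product of moduli M = 19 · 5 · 4 · 13 = 4940.
Merge one congruence at a time:
  Start: x ≡ 0 (mod 19).
  Combine with x ≡ 0 (mod 5); new modulus lcm = 95.
    Write x = 0 + 19·t and substitute into x ≡ 0 (mod 5): 19·t ≡ 0 − 0 = 0 (mod 5).
    Reduce coefficients mod 5: 4·t ≡ 0 (mod 5).
    The inverse of 4 mod 5 is 4 (since 4·4 = 16 = 3·5 + 1), so t ≡ 4·0 = 0 ≡ 0 (mod 5).
    Then x = 0 + 19·0 = 0, valid modulo lcm(19, 5) = 95: x ≡ 0 (mod 95).
  Combine with x ≡ 2 (mod 4); new modulus lcm = 380.
    Write x = 0 + 95·t and substitute into x ≡ 2 (mod 4): 95·t ≡ 2 − 0 = 2 (mod 4).
    Reduce coefficients mod 4: 3·t ≡ 2 (mod 4).
    The inverse of 3 mod 4 is 3 (since 3·3 = 9 = 2·4 + 1), so t ≡ 3·2 = 6 ≡ 2 (mod 4).
    Then x = 0 + 95·2 = 190, valid modulo lcm(95, 4) = 380: x ≡ 190 (mod 380).
  Combine with x ≡ 0 (mod 13); new modulus lcm = 4940.
    Write x = 190 + 380·t and substitute into x ≡ 0 (mod 13): 380·t ≡ 0 − 190 = -190 (mod 13).
    Reduce coefficients mod 13: 3·t ≡ 5 (mod 13).
    The inverse of 3 mod 13 is 9 (since 3·9 = 27 = 2·13 + 1), so t ≡ 9·5 = 45 ≡ 6 (mod 13).
    Then x = 190 + 380·6 = 2470, valid modulo lcm(380, 13) = 4940: x ≡ 2470 (mod 4940).
Verify against each original: 2470 mod 19 = 0, 2470 mod 5 = 0, 2470 mod 4 = 2, 2470 mod 13 = 0.

x ≡ 2470 (mod 4940).


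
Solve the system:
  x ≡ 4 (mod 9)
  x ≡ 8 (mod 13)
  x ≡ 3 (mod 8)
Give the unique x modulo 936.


Moduli 9, 13, 8 are pairwise coprime; by CRT there is a unique solution modulo M = 9 · 13 · 8 = 936.
Solve pairwise, accumulating the modulus:
  Start with x ≡ 4 (mod 9).
  Combine with x ≡ 8 (mod 13): since gcd(9, 13) = 1, we get a unique residue mod 117.
    Write x = 4 + 9·t and substitute into x ≡ 8 (mod 13): 9·t ≡ 8 − 4 = 4 (mod 13).
    The inverse of 9 mod 13 is 3 (since 9·3 = 27 = 2·13 + 1), so t ≡ 3·4 = 12 ≡ 12 (mod 13).
    Then x = 4 + 9·12 = 112, valid modulo lcm(9, 13) = 117: x ≡ 112 (mod 117).
  Combine with x ≡ 3 (mod 8): since gcd(117, 8) = 1, we get a unique residue mod 936.
    Write x = 112 + 117·t and substitute into x ≡ 3 (mod 8): 117·t ≡ 3 − 112 = -109 (mod 8).
    Reduce coefficients mod 8: 5·t ≡ 3 (mod 8).
    The inverse of 5 mod 8 is 5 (since 5·5 = 25 = 3·8 + 1), so t ≡ 5·3 = 15 ≡ 7 (mod 8).
    Then x = 112 + 117·7 = 931, valid modulo lcm(117, 8) = 936: x ≡ 931 (mod 936).
Verify: 931 mod 9 = 4 ✓, 931 mod 13 = 8 ✓, 931 mod 8 = 3 ✓.

x ≡ 931 (mod 936).


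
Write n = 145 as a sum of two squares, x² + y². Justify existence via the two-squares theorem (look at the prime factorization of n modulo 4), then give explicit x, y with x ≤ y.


Step 1: Factor n = 145 = 5 · 29.
Step 2: Check the mod-4 condition on each prime factor: 5 ≡ 1 (mod 4), exponent 1; 29 ≡ 1 (mod 4), exponent 1.
All primes ≡ 3 (mod 4) appear to even exponent (or don't appear), so by the two-squares theorem n IS expressible as a sum of two squares.
Step 3: Build a representation. Here n = 5 · 29 is a product of primes ≡ 1 (mod 4). Each prime p ≡ 1 (mod 4) is itself a sum of two squares; find a² by testing p − a² for a perfect square:
  5: 5 − 1² = 4 = 2² ⇒ 5 = 1² + 2².
  29: 29 − 1² = 28, 29 − 2² = 25 = 5² ⇒ 29 = 2² + 5².
  Combine using the Brahmagupta–Fibonacci identity (a² + b²)(c² + d²) = (ac − bd)² + (ad + bc)² = (ac + bd)² + (ad − bc)²:
  5 · 29 = 145: from (1² + 2²)(2² + 5²), take (1·2 − 2·5, 1·5 + 2·2) = (2 − 10, 5 + 4) = (-8, 9); dropping signs (only squares matter) gives (8, 9); check 8² + 9² = 64 + 81 = 145 ✓.
Step 4: Order so x ≤ y and verify: 8² + 9² = 64 + 81 = 145 = n. ✓

n = 145 = 8² + 9² (one valid representation with x ≤ y).


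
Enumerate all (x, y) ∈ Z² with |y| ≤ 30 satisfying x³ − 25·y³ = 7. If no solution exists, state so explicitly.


The equation is x³ - 25y³ = 7. For fixed y, x³ = 25·y³ + 7, so a solution requires the RHS to be a perfect cube.
Strategy: iterate y from -30 to 30, compute RHS = 25·y³ + 7, and check whether it is a (positive or negative) perfect cube.
Check small values of y:
  y = 0: RHS = 7 is not a perfect cube.
  y = 1: RHS = 32 is not a perfect cube.
  y = -1: RHS = -18 is not a perfect cube.
  y = 2: RHS = 207 is not a perfect cube.
  y = -2: RHS = -193 is not a perfect cube.
  y = 3: RHS = 682 is not a perfect cube.
  y = -3: RHS = -668 is not a perfect cube.
Continuing the search up to |y| = 30 finds no solutions either.
No (x, y) in the scanned range satisfies the equation.

No integer solutions with |y| ≤ 30.


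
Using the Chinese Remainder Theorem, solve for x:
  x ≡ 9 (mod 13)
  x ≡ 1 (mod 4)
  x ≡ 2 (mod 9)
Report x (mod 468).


Moduli 13, 4, 9 are pairwise coprime; by CRT there is a unique solution modulo M = 13 · 4 · 9 = 468.
Solve pairwise, accumulating the modulus:
  Start with x ≡ 9 (mod 13).
  Combine with x ≡ 1 (mod 4): since gcd(13, 4) = 1, we get a unique residue mod 52.
    Write x = 9 + 13·t and substitute into x ≡ 1 (mod 4): 13·t ≡ 1 − 9 = -8 (mod 4).
    Reduce coefficients mod 4: 1·t ≡ 0 (mod 4).
    So t ≡ 0 (mod 4).
    Then x = 9 + 13·0 = 9, valid modulo lcm(13, 4) = 52: x ≡ 9 (mod 52).
  Combine with x ≡ 2 (mod 9): since gcd(52, 9) = 1, we get a unique residue mod 468.
    Write x = 9 + 52·t and substitute into x ≡ 2 (mod 9): 52·t ≡ 2 − 9 = -7 (mod 9).
    Reduce coefficients mod 9: 7·t ≡ 2 (mod 9).
    The inverse of 7 mod 9 is 4 (since 7·4 = 28 = 3·9 + 1), so t ≡ 4·2 = 8 ≡ 8 (mod 9).
    Then x = 9 + 52·8 = 425, valid modulo lcm(52, 9) = 468: x ≡ 425 (mod 468).
Verify: 425 mod 13 = 9 ✓, 425 mod 4 = 1 ✓, 425 mod 9 = 2 ✓.

x ≡ 425 (mod 468).


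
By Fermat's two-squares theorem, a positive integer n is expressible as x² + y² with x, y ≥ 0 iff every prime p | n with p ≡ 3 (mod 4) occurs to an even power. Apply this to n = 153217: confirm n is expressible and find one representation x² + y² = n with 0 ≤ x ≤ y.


Step 1: Factor n = 153217 = 37 · 41 · 101.
Step 2: Check the mod-4 condition on each prime factor: 37 ≡ 1 (mod 4), exponent 1; 41 ≡ 1 (mod 4), exponent 1; 101 ≡ 1 (mod 4), exponent 1.
All primes ≡ 3 (mod 4) appear to even exponent (or don't appear), so by the two-squares theorem n IS expressible as a sum of two squares.
Step 3: Build a representation. Here n = 37 · 41 · 101 is a product of primes ≡ 1 (mod 4). Each prime p ≡ 1 (mod 4) is itself a sum of two squares; find a² by testing p − a² for a perfect square:
  37: 37 − 1² = 36 = 6² ⇒ 37 = 1² + 6².
  41: 41 − 1² = 40, 41 − 2² = 37, 41 − 3² = 32, 41 − 4² = 25 = 5² ⇒ 41 = 4² + 5².
  101: 101 − 1² = 100 = 10² ⇒ 101 = 1² + 10².
  Combine using the Brahmagupta–Fibonacci identity (a² + b²)(c² + d²) = (ac − bd)² + (ad + bc)² = (ac + bd)² + (ad − bc)²:
  37 · 41 = 1517: from (1² + 6²)(4² + 5²), take (1·4 − 6·5, 1·5 + 6·4) = (4 − 30, 5 + 24) = (-26, 29); dropping signs (only squares matter) gives (26, 29); check 26² + 29² = 676 + 841 = 1517 ✓.
  1517 · 101 = 153217: from (26² + 29²)(1² + 10²), take (26·1 − 29·10, 26·10 + 29·1) = (26 − 290, 260 + 29) = (-264, 289); dropping signs (only squares matter) gives (264, 289); check 264² + 289² = 69696 + 83521 = 153217 ✓.
Step 4: Order so x ≤ y and verify: 264² + 289² = 69696 + 83521 = 153217 = n. ✓

n = 153217 = 264² + 289² (one valid representation with x ≤ y).


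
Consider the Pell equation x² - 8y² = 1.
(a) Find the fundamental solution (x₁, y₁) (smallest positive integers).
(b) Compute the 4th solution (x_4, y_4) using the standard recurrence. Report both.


Step 1: Find the fundamental solution (x₁, y₁) of x² - 8y² = 1.
  Expand √8 as a continued fraction. a₀ = ⌊√8⌋ = 2; iterate m_{k+1} = d_k·a_k − m_k, d_{k+1} = (8 − m_{k+1}²)/d_k, a_{k+1} = ⌊(a₀ + m_{k+1})/d_{k+1}⌋ (starting m₀ = 0, d₀ = 1), with convergents p_k = a_k·p_{k-1} + p_{k-2}, q_k = a_k·q_{k-1} + q_{k-2} (p₋₁ = 1, q₋₁ = 0):
  k = 0: a₀ = 2; p₀/q₀ = 2/1; p₀² − 8·q₀² = 4 − 8 = -4.
  k = 1: m = 2, d = 4, a = ⌊(2 + 2)/4⌋ = 1; p/q = (1·2 + 1)/(1·1 + 0) = 3/1; p² − 8·q² = 9 − 8 = 1.
  The first convergent with p² − 8·q² = 1 gives the fundamental solution (x₁, y₁) = (3, 1).
Step 2: Apply the recurrence (x_{n+1}, y_{n+1}) = (x₁x_n + 8y₁y_n, x₁y_n + y₁x_n) repeatedly.
  From (x_1, y_1) = (3, 1): x_2 = 3·3 + 8·1·1 = 17; y_2 = 3·1 + 1·3 = 6.
  From (x_2, y_2) = (17, 6): x_3 = 3·17 + 8·1·6 = 99; y_3 = 3·6 + 1·17 = 35.
  From (x_3, y_3) = (99, 35): x_4 = 3·99 + 8·1·35 = 577; y_4 = 3·35 + 1·99 = 204.
Step 3: Verify x_4² - 8·y_4² = 332929 - 332928 = 1 (should be 1). ✓

(x_1, y_1) = (3, 1); (x_4, y_4) = (577, 204).


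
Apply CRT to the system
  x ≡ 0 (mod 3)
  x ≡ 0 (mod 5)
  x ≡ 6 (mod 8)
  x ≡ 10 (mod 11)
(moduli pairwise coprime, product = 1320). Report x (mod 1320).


Product of moduli M = 3 · 5 · 8 · 11 = 1320.
Merge one congruence at a time:
  Start: x ≡ 0 (mod 3).
  Combine with x ≡ 0 (mod 5); new modulus lcm = 15.
    Write x = 0 + 3·t and substitute into x ≡ 0 (mod 5): 3·t ≡ 0 − 0 = 0 (mod 5).
    The inverse of 3 mod 5 is 2 (since 3·2 = 6 = 1·5 + 1), so t ≡ 2·0 = 0 ≡ 0 (mod 5).
    Then x = 0 + 3·0 = 0, valid modulo lcm(3, 5) = 15: x ≡ 0 (mod 15).
  Combine with x ≡ 6 (mod 8); new modulus lcm = 120.
    Write x = 0 + 15·t and substitute into x ≡ 6 (mod 8): 15·t ≡ 6 − 0 = 6 (mod 8).
    Reduce coefficients mod 8: 7·t ≡ 6 (mod 8).
    The inverse of 7 mod 8 is 7 (since 7·7 = 49 = 6·8 + 1), so t ≡ 7·6 = 42 ≡ 2 (mod 8).
    Then x = 0 + 15·2 = 30, valid modulo lcm(15, 8) = 120: x ≡ 30 (mod 120).
  Combine with x ≡ 10 (mod 11); new modulus lcm = 1320.
    Write x = 30 + 120·t and substitute into x ≡ 10 (mod 11): 120·t ≡ 10 − 30 = -20 (mod 11).
    Reduce coefficients mod 11: 10·t ≡ 2 (mod 11).
    The inverse of 10 mod 11 is 10 (since 10·10 = 100 = 9·11 + 1), so t ≡ 10·2 = 20 ≡ 9 (mod 11).
    Then x = 30 + 120·9 = 1110, valid modulo lcm(120, 11) = 1320: x ≡ 1110 (mod 1320).
Verify against each original: 1110 mod 3 = 0, 1110 mod 5 = 0, 1110 mod 8 = 6, 1110 mod 11 = 10.

x ≡ 1110 (mod 1320).


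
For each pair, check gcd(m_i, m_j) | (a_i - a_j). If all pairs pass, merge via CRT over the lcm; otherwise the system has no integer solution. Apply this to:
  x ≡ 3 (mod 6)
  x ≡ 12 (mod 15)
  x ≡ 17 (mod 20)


Moduli 6, 15, 20 are not pairwise coprime, so CRT works modulo lcm(m_i) when all pairwise compatibility conditions hold.
Pairwise compatibility: gcd(m_i, m_j) must divide a_i - a_j for every pair.
Merge one congruence at a time:
  Start: x ≡ 3 (mod 6).
  Combine with x ≡ 12 (mod 15): gcd(6, 15) = 3; 12 - 3 = 9, which IS divisible by 3, so compatible.
    Write x = 3 + 6·t and substitute into x ≡ 12 (mod 15): 6·t ≡ 12 − 3 = 9 (mod 15).
    Divide the congruence (and modulus) by g = 3: 2·t ≡ 3 (mod 5).
    The inverse of 2 mod 5 is 3 (since 2·3 = 6 = 1·5 + 1), so t ≡ 3·3 = 9 ≡ 4 (mod 5).
    Then x = 3 + 6·4 = 27, valid modulo lcm(6, 15) = 30: x ≡ 27 (mod 30).
  Combine with x ≡ 17 (mod 20): gcd(30, 20) = 10; 17 - 27 = -10, which IS divisible by 10, so compatible.
    Write x = 27 + 30·t and substitute into x ≡ 17 (mod 20): 30·t ≡ 17 − 27 = -10 (mod 20).
    Divide the congruence (and modulus) by g = 10: 3·t ≡ -1 (mod 2).
    Reduce coefficients mod 2: 1·t ≡ 1 (mod 2).
    So t ≡ 1 (mod 2).
    Then x = 27 + 30·1 = 57, valid modulo lcm(30, 20) = 60: x ≡ 57 (mod 60).
Verify: 57 mod 6 = 3, 57 mod 15 = 12, 57 mod 20 = 17.

x ≡ 57 (mod 60).


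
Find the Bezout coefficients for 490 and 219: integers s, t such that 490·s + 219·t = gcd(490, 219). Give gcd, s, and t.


Euclidean algorithm on (490, 219) — divide until remainder is 0:
  490 = 2 · 219 + 52
  219 = 4 · 52 + 11
  52 = 4 · 11 + 8
  11 = 1 · 8 + 3
  8 = 2 · 3 + 2
  3 = 1 · 2 + 1
  2 = 2 · 1 + 0
gcd(490, 219) = 1.
Track Bezout coefficients alongside the remainders: start with r₀ = 490 = a·1 + b·0 (s = 1, t = 0) and r₁ = 219 = a·0 + b·1 (s = 0, t = 1); each new remainder r_{k+1} = r_{k-1} − q_k·r_k inherits s_{k+1} = s_{k-1} − q_k·s_k, t_{k+1} = t_{k-1} − q_k·t_k, so r_k = a·s_k + b·t_k at every step:
  q = 2: r = 52, s = 1 − 2·0 = 1, t = 0 − 2·1 = -2  (check: 490·1 + 219·(-2) = 52)
  q = 4: r = 11, s = 0 − 4·1 = -4, t = 1 − 4·(-2) = 9  (check: 490·(-4) + 219·9 = 11)
  q = 4: r = 8, s = 1 − 4·(-4) = 17, t = -2 − 4·9 = -38  (check: 490·17 + 219·(-38) = 8)
  q = 1: r = 3, s = -4 − 1·17 = -21, t = 9 − 1·(-38) = 47  (check: 490·(-21) + 219·47 = 3)
  q = 2: r = 2, s = 17 − 2·(-21) = 59, t = -38 − 2·47 = -132  (check: 490·59 + 219·(-132) = 2)
  q = 1: r = 1, s = -21 − 1·59 = -80, t = 47 − 1·(-132) = 179  (check: 490·(-80) + 219·179 = 1)
The row with r = 1 (the gcd) gives the Bezout coefficients s = -80, t = 179.
Result: 490 · (-80) + 219 · (179) = 1.

gcd(490, 219) = 1; s = -80, t = 179 (check: 490·(-80) + 219·179 = 1).


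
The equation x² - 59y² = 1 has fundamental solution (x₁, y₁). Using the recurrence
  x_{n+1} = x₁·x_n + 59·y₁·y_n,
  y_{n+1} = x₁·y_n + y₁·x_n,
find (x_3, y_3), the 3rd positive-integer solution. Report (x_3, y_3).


Step 1: Find the fundamental solution (x₁, y₁) of x² - 59y² = 1.
  Expand √59 as a continued fraction. a₀ = ⌊√59⌋ = 7; iterate m_{k+1} = d_k·a_k − m_k, d_{k+1} = (59 − m_{k+1}²)/d_k, a_{k+1} = ⌊(a₀ + m_{k+1})/d_{k+1}⌋ (starting m₀ = 0, d₀ = 1), with convergents p_k = a_k·p_{k-1} + p_{k-2}, q_k = a_k·q_{k-1} + q_{k-2} (p₋₁ = 1, q₋₁ = 0):
  k = 0: a₀ = 7; p₀/q₀ = 7/1; p₀² − 59·q₀² = 49 − 59 = -10.
  k = 1: m = 7, d = 10, a = ⌊(7 + 7)/10⌋ = 1; p/q = (1·7 + 1)/(1·1 + 0) = 8/1; p² − 59·q² = 64 − 59 = 5.
  k = 2: m = 3, d = 5, a = ⌊(7 + 3)/5⌋ = 2; p/q = (2·8 + 7)/(2·1 + 1) = 23/3; p² − 59·q² = 529 − 531 = -2.
  k = 3: m = 7, d = 2, a = ⌊(7 + 7)/2⌋ = 7; p/q = (7·23 + 8)/(7·3 + 1) = 169/22; p² − 59·q² = 28561 − 28556 = 5.
  k = 4: m = 7, d = 5, a = ⌊(7 + 7)/5⌋ = 2; p/q = (2·169 + 23)/(2·22 + 3) = 361/47; p² − 59·q² = 130321 − 130331 = -10.
  k = 5: m = 3, d = 10, a = ⌊(7 + 3)/10⌋ = 1; p/q = (1·361 + 169)/(1·47 + 22) = 530/69; p² − 59·q² = 280900 − 280899 = 1.
  The first convergent with p² − 59·q² = 1 gives the fundamental solution (x₁, y₁) = (530, 69).
Step 2: Apply the recurrence (x_{n+1}, y_{n+1}) = (x₁x_n + 59y₁y_n, x₁y_n + y₁x_n) repeatedly.
  From (x_1, y_1) = (530, 69): x_2 = 530·530 + 59·69·69 = 561799; y_2 = 530·69 + 69·530 = 73140.
  From (x_2, y_2) = (561799, 73140): x_3 = 530·561799 + 59·69·73140 = 595506410; y_3 = 530·73140 + 69·561799 = 77528331.
Step 3: Verify x_3² - 59·y_3² = 354627884351088100 - 354627884351088099 = 1 (should be 1). ✓

(x_1, y_1) = (530, 69); (x_3, y_3) = (595506410, 77528331).


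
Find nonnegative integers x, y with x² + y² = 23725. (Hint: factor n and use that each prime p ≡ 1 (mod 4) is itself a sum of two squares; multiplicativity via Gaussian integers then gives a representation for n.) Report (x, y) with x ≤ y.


Step 1: Factor n = 23725 = 5^2 · 13 · 73.
Step 2: Check the mod-4 condition on each prime factor: 5 ≡ 1 (mod 4), exponent 2; 13 ≡ 1 (mod 4), exponent 1; 73 ≡ 1 (mod 4), exponent 1.
All primes ≡ 3 (mod 4) appear to even exponent (or don't appear), so by the two-squares theorem n IS expressible as a sum of two squares.
Step 3: Build a representation. Group n = k² · m with k = 5 and m = 13 · 73 = 949 (a product of primes ≡ 1 (mod 4)); a representation of m scales to one of n via (k·x)² + (k·y)² = k²(x² + y²). Each prime p ≡ 1 (mod 4) is itself a sum of two squares; find a² by testing p − a² for a perfect square:
  13: 13 − 1² = 12, 13 − 2² = 9 = 3² ⇒ 13 = 2² + 3².
  73: 73 − 1² = 72, 73 − 2² = 69, 73 − 3² = 64 = 8² ⇒ 73 = 3² + 8².
  Combine using the Brahmagupta–Fibonacci identity (a² + b²)(c² + d²) = (ac − bd)² + (ad + bc)² = (ac + bd)² + (ad − bc)²:
  13 · 73 = 949: from (2² + 3²)(3² + 8²), take (2·3 − 3·8, 2·8 + 3·3) = (6 − 24, 16 + 9) = (-18, 25); dropping signs (only squares matter) gives (18, 25); check 18² + 25² = 324 + 625 = 949 ✓.
  Scale by k = 5: (5·18, 5·25) = (90, 125).
Step 4: Order so x ≤ y and verify: 90² + 125² = 8100 + 15625 = 23725 = n. ✓

n = 23725 = 90² + 125² (one valid representation with x ≤ y).


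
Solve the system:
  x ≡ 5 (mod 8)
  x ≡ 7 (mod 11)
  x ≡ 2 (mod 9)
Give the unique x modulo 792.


Moduli 8, 11, 9 are pairwise coprime; by CRT there is a unique solution modulo M = 8 · 11 · 9 = 792.
Solve pairwise, accumulating the modulus:
  Start with x ≡ 5 (mod 8).
  Combine with x ≡ 7 (mod 11): since gcd(8, 11) = 1, we get a unique residue mod 88.
    Write x = 5 + 8·t and substitute into x ≡ 7 (mod 11): 8·t ≡ 7 − 5 = 2 (mod 11).
    The inverse of 8 mod 11 is 7 (since 8·7 = 56 = 5·11 + 1), so t ≡ 7·2 = 14 ≡ 3 (mod 11).
    Then x = 5 + 8·3 = 29, valid modulo lcm(8, 11) = 88: x ≡ 29 (mod 88).
  Combine with x ≡ 2 (mod 9): since gcd(88, 9) = 1, we get a unique residue mod 792.
    Write x = 29 + 88·t and substitute into x ≡ 2 (mod 9): 88·t ≡ 2 − 29 = -27 (mod 9).
    Reduce coefficients mod 9: 7·t ≡ 0 (mod 9).
    The inverse of 7 mod 9 is 4 (since 7·4 = 28 = 3·9 + 1), so t ≡ 4·0 = 0 ≡ 0 (mod 9).
    Then x = 29 + 88·0 = 29, valid modulo lcm(88, 9) = 792: x ≡ 29 (mod 792).
Verify: 29 mod 8 = 5 ✓, 29 mod 11 = 7 ✓, 29 mod 9 = 2 ✓.

x ≡ 29 (mod 792).


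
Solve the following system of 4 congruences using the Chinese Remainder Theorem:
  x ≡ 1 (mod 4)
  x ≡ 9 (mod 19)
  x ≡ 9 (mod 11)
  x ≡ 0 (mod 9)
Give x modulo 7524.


Product of moduli M = 4 · 19 · 11 · 9 = 7524.
Merge one congruence at a time:
  Start: x ≡ 1 (mod 4).
  Combine with x ≡ 9 (mod 19); new modulus lcm = 76.
    Write x = 1 + 4·t and substitute into x ≡ 9 (mod 19): 4·t ≡ 9 − 1 = 8 (mod 19).
    The inverse of 4 mod 19 is 5 (since 4·5 = 20 = 1·19 + 1), so t ≡ 5·8 = 40 ≡ 2 (mod 19).
    Then x = 1 + 4·2 = 9, valid modulo lcm(4, 19) = 76: x ≡ 9 (mod 76).
  Combine with x ≡ 9 (mod 11); new modulus lcm = 836.
    Write x = 9 + 76·t and substitute into x ≡ 9 (mod 11): 76·t ≡ 9 − 9 = 0 (mod 11).
    Reduce coefficients mod 11: 10·t ≡ 0 (mod 11).
    The inverse of 10 mod 11 is 10 (since 10·10 = 100 = 9·11 + 1), so t ≡ 10·0 = 0 ≡ 0 (mod 11).
    Then x = 9 + 76·0 = 9, valid modulo lcm(76, 11) = 836: x ≡ 9 (mod 836).
  Combine with x ≡ 0 (mod 9); new modulus lcm = 7524.
    Write x = 9 + 836·t and substitute into x ≡ 0 (mod 9): 836·t ≡ 0 − 9 = -9 (mod 9).
    Reduce coefficients mod 9: 8·t ≡ 0 (mod 9).
    The inverse of 8 mod 9 is 8 (since 8·8 = 64 = 7·9 + 1), so t ≡ 8·0 = 0 ≡ 0 (mod 9).
    Then x = 9 + 836·0 = 9, valid modulo lcm(836, 9) = 7524: x ≡ 9 (mod 7524).
Verify against each original: 9 mod 4 = 1, 9 mod 19 = 9, 9 mod 11 = 9, 9 mod 9 = 0.

x ≡ 9 (mod 7524).


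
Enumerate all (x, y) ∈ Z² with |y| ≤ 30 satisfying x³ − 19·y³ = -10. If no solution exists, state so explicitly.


The equation is x³ - 19y³ = -10. For fixed y, x³ = 19·y³ − 10, so a solution requires the RHS to be a perfect cube.
Strategy: iterate y from -30 to 30, compute RHS = 19·y³ − 10, and check whether it is a (positive or negative) perfect cube.
Check small values of y:
  y = 0: RHS = -10 is not a perfect cube.
  y = 1: RHS = 9 is not a perfect cube.
  y = -1: RHS = -29 is not a perfect cube.
  y = 2: RHS = 142 is not a perfect cube.
  y = -2: RHS = -162 is not a perfect cube.
  y = 3: RHS = 503 is not a perfect cube.
  y = -3: RHS = -523 is not a perfect cube.
Continuing the search up to |y| = 30 finds no solutions either.
No (x, y) in the scanned range satisfies the equation.

No integer solutions with |y| ≤ 30.
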